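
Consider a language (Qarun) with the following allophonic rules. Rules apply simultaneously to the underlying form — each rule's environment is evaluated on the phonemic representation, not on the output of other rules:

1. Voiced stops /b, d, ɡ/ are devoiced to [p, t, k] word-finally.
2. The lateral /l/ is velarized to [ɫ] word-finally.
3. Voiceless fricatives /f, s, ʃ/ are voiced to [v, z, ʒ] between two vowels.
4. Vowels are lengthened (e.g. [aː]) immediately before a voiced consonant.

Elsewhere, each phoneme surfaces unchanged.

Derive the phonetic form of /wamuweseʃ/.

[waːmuːwezeʃ]

/w/ stays [w].
/a/ (between /w/ and /m/): before a voiced consonant, so rule 4 applies → [aː].
/m/ (between /a/ and /u/) is unaffected → [m].
/u/ (between /m/ and /w/): before a voiced consonant, so rule 4 applies → [uː].
/w/ (between /u/ and /e/): no rule targets it → [w].
/e/ (between /w/ and /s/): rule 4 targets it, but not before a voiced consonant → unchanged [e].
/s/ — between /e/ and /e/, between two vowels — surfaces as [z] (rule 3).
/e/ (between /s/ and /ʃ/) is in the target of rule 4 but the environment (before a voiced consonant) is not met → [e].
/ʃ/ — word-final; rule 3 does not apply here → [ʃ].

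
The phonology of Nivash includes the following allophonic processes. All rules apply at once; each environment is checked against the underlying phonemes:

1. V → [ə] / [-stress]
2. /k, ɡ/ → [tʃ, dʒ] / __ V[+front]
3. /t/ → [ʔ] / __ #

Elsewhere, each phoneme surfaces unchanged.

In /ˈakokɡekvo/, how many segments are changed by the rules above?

Segments that undergo a rule: /o/ → [ə] (rule 1); /ɡ/ → [dʒ] (rule 2); /e/ → [ə] (rule 1); /o/ → [ə] (rule 1).
All other segments surface unchanged.

4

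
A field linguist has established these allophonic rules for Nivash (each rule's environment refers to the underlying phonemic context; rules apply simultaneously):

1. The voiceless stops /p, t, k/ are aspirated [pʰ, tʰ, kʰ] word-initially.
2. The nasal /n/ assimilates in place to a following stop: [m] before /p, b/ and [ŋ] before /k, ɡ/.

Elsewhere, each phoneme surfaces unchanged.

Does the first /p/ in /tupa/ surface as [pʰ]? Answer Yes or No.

/p/ (between /u/ and /a/) is in the target of rule 1 but the environment (word-initially) is not met → [p].
The actual realization is [p], not [pʰ].

No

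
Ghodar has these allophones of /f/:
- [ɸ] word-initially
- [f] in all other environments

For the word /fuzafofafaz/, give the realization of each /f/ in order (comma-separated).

Occurrence 1 (position 1): word-initially → [ɸ].
Occurrence 2 (position 5): no conditioning environment matches → elsewhere allophone [f].
Occurrence 3 (position 7): no conditioning environment matches → elsewhere allophone [f].
Occurrence 4 (position 9): no conditioning environment matches → elsewhere allophone [f].

[ɸ], [f], [f], [f]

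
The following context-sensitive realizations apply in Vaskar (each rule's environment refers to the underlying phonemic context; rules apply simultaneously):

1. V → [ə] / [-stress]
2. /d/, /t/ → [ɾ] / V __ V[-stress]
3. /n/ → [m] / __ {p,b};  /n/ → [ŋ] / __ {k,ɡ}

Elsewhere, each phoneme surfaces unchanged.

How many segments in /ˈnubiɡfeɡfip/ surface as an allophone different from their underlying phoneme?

3

Segments that undergo a rule: /i/ → [ə] (rule 1); /e/ → [ə] (rule 1); /i/ → [ə] (rule 1).
All other segments surface unchanged.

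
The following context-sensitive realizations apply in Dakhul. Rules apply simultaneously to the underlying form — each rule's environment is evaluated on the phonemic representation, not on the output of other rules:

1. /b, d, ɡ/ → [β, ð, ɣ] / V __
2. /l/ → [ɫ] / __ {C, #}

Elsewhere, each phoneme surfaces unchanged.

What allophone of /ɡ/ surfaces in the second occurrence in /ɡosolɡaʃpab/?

/ɡ/ — between /l/ and /a/; rule 1 does not apply here → [ɡ].

[ɡ]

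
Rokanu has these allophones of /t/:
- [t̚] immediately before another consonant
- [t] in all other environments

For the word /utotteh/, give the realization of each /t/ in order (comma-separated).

Occurrence 1 (position 2): no conditioning environment matches → elsewhere allophone [t].
Occurrence 2 (position 4): immediately before another consonant → [t̚].
Occurrence 3 (position 5): no conditioning environment matches → elsewhere allophone [t].

[t], [t̚], [t]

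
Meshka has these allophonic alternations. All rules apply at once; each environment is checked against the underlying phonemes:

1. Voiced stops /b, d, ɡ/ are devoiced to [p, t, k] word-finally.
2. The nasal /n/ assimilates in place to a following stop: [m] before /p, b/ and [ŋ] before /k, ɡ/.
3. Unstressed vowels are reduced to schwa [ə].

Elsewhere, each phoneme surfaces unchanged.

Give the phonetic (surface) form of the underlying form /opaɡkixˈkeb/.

/o/ (word-initial): in an unstressed syllable, so rule 3 applies → [ə].
/a/ meets the environment for rule 3 (in an unstressed syllable) → [ə].
/ɡ/ (between /a/ and /k/): rule 1 targets it, but not word-finally → unchanged [ɡ].
/i/ meets the environment for rule 3 (in an unstressed syllable) → [ə].
/e/ (between /k/ and /b/): rule 3 targets it, but not in an unstressed syllable → unchanged [e].
Rule 1 applies to /b/ (word-final: word-finally) → [p].

[əpəɡkəxˈkep]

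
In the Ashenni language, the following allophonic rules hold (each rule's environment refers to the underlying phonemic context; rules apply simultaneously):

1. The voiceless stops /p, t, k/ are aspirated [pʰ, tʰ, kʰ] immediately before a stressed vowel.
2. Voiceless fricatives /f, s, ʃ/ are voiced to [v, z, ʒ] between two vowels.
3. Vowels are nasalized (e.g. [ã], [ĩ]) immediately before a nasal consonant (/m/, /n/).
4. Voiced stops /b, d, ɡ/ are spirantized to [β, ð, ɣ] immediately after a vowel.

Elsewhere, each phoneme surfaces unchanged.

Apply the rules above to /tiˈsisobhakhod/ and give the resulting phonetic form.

/t/ (word-initial): rule 1 targets it, but not immediately before a stressed vowel → unchanged [t].
/i/ (between /t/ and /s/) is in the target of rule 3 but the environment (before a nasal consonant) is not met → [i].
Rule 2 applies to /s/ (between /i/ and /i/: between two vowels) → [z].
/i/ (between /s/ and /s/): rule 3 targets it, but not before a nasal consonant → unchanged [i].
/s/ (between /i/ and /o/): between two vowels, so rule 2 applies → [z].
/o/ (between /s/ and /b/) fails the environment for rule 3, so it stays [o].
/b/ — between /o/ and /h/, immediately after a vowel — surfaces as [β] (rule 4).
/h/ (between /b/ and /a/): no rule targets it → [h].
/a/ — between /h/ and /k/; rule 3 does not apply here → [a].
/k/ (between /a/ and /h/) is in the target of rule 1 but the environment (immediately before a stressed vowel) is not met → [k].
/h/ stays [h].
/o/ (between /h/ and /d/) fails the environment for rule 3, so it stays [o].
/d/ (word-final) occurs immediately after a vowel → [ð] by rule 4.

[tiˈzizoβhakhoð]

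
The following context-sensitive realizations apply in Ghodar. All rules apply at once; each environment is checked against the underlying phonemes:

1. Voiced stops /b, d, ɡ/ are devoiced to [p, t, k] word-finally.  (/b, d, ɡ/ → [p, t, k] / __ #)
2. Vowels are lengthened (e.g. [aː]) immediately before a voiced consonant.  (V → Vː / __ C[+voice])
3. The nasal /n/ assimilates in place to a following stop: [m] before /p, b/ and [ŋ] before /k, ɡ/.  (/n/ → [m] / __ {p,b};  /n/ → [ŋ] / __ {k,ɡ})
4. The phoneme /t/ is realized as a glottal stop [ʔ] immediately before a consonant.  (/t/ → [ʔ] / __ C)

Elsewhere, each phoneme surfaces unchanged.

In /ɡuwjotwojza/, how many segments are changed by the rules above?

3

Segments that undergo a rule: /u/ → [uː] (rule 2); /t/ → [ʔ] (rule 4); /o/ → [oː] (rule 2).
All other segments surface unchanged.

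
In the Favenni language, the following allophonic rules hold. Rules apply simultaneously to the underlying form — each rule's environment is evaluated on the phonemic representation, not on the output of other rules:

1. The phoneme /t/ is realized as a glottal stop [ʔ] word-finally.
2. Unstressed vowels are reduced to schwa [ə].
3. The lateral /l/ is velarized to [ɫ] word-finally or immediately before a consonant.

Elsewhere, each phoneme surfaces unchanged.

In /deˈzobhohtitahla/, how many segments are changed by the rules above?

5

Segments that undergo a rule: /e/ → [ə] (rule 2); /o/ → [ə] (rule 2); /i/ → [ə] (rule 2); /a/ → [ə] (rule 2); /a/ → [ə] (rule 2).
All other segments surface unchanged.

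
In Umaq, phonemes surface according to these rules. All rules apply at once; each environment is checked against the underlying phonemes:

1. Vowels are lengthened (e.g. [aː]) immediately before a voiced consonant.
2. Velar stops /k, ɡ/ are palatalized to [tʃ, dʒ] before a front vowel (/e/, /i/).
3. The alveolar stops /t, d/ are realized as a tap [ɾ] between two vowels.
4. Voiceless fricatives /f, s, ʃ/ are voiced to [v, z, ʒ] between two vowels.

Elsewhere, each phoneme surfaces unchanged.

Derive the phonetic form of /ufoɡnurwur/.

[uvoːɡnuːrwuːr]

/u/ — word-initial; rule 1 does not apply here → [u].
/f/ — between /u/ and /o/, between two vowels — surfaces as [v] (rule 4).
/o/ — between /f/ and /ɡ/, before a voiced consonant — surfaces as [oː] (rule 1).
/ɡ/ (between /o/ and /n/) fails the environment for rule 2, so it stays [ɡ].
/u/ (between /n/ and /r/): before a voiced consonant, so rule 1 applies → [uː].
/u/ — between /w/ and /r/, before a voiced consonant — surfaces as [uː] (rule 1).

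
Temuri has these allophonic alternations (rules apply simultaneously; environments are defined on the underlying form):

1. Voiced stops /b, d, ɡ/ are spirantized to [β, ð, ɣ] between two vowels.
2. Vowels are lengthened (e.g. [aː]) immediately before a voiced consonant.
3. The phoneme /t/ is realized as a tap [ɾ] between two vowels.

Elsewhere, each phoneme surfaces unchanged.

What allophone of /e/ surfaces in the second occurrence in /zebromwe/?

[e]

/e/ (word-final): rule 2 targets it, but not before a voiced consonant → unchanged [e].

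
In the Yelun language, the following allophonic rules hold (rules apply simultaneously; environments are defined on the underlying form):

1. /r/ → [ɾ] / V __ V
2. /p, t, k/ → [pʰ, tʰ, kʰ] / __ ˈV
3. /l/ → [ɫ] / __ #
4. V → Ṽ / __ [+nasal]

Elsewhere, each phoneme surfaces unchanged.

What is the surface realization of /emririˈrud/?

/e/ — word-initial, before a nasal consonant — surfaces as [ẽ] (rule 4).
/m/ (between /e/ and /r/) is unaffected → [m].
/r/ — between /m/ and /i/; rule 1 does not apply here → [r].
/i/ — between /r/ and /r/; rule 4 does not apply here → [i].
/r/ (between /i/ and /i/): between two vowels, so rule 1 applies → [ɾ].
/i/ (between /r/ and /r/) is in the target of rule 4 but the environment (before a nasal consonant) is not met → [i].
/r/ (between /i/ and /u/): between two vowels, so rule 1 applies → [ɾ].
/u/ (between /r/ and /d/) fails the environment for rule 4, so it stays [u].
/d/ (word-final) is unaffected → [d].

[ẽmriɾiˈɾud]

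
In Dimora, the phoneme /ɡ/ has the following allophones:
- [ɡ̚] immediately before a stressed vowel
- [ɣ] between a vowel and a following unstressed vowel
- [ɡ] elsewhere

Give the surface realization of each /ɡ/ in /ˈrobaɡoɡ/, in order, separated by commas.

[ɣ], [ɡ]

Occurrence 1 (position 5): between a vowel and a following unstressed vowel → [ɣ].
Occurrence 2 (position 7): no conditioning environment matches → elsewhere allophone [ɡ].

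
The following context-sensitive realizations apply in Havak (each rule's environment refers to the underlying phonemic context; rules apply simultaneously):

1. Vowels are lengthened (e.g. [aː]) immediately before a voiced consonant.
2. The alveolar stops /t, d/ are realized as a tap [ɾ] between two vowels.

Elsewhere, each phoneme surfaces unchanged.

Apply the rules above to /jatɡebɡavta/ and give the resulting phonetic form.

[jatɡeːbɡaːvta]

/j/ (word-initial) is unaffected → [j].
/a/ (between /j/ and /t/) is in the target of rule 1 but the environment (before a voiced consonant) is not met → [a].
/t/ (between /a/ and /ɡ/) is in the target of rule 2 but the environment (between two vowels) is not met → [t].
/ɡ/ stays [ɡ].
/e/ — between /ɡ/ and /b/, before a voiced consonant — surfaces as [eː] (rule 1).
/b/ (between /e/ and /ɡ/) is unaffected → [b].
/ɡ/ stays [ɡ].
/a/ (between /ɡ/ and /v/): before a voiced consonant, so rule 1 applies → [aː].
/v/ stays [v].
/t/ (between /v/ and /a/) is in the target of rule 2 but the environment (between two vowels) is not met → [t].
/a/ (word-final) is in the target of rule 1 but the environment (before a voiced consonant) is not met → [a].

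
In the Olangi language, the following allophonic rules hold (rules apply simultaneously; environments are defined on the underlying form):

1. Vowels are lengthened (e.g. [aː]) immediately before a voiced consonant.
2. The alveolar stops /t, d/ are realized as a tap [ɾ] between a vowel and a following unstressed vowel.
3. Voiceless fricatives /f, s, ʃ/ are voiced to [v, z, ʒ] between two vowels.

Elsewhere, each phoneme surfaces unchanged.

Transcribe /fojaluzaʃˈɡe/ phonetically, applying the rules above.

[foːjaːluːzaʃˈɡe]

/f/ (word-initial): rule 3 targets it, but not between two vowels → unchanged [f].
/o/ — between /f/ and /j/, before a voiced consonant — surfaces as [oː] (rule 1).
/j/ stays [j].
/a/ — between /j/ and /l/, before a voiced consonant — surfaces as [aː] (rule 1).
/l/ (between /a/ and /u/): no rule targets it → [l].
/u/ (between /l/ and /z/) occurs before a voiced consonant → [uː] by rule 1.
/z/ stays [z].
/a/ — between /z/ and /ʃ/; rule 1 does not apply here → [a].
/ʃ/ (between /a/ and /ɡ/) fails the environment for rule 3, so it stays [ʃ].
/ɡ/ (between /ʃ/ and /e/): no rule targets it → [ɡ].
/e/ (word-final) fails the environment for rule 1, so it stays [e].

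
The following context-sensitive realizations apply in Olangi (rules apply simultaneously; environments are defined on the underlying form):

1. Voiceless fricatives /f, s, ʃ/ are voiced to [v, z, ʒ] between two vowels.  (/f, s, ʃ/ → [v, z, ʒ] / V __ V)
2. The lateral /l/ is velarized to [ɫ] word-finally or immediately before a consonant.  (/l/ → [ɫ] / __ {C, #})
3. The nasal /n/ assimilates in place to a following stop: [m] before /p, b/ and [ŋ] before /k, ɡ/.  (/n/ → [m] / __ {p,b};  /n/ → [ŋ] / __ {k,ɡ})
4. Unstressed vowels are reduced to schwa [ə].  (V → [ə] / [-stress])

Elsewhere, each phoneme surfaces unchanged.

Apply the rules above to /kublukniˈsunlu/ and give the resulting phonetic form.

[kəbləknəˈzunlə]

/k/ (word-initial) is unaffected → [k].
/u/ (between /k/ and /b/): in an unstressed syllable, so rule 4 applies → [ə].
/b/ (between /u/ and /l/) is unaffected → [b].
/l/ (between /b/ and /u/) fails the environment for rule 2, so it stays [l].
/u/ meets the environment for rule 4 (in an unstressed syllable) → [ə].
/k/ (between /u/ and /n/): no rule targets it → [k].
/n/ (between /k/ and /i/) fails the environment for rule 3, so it stays [n].
/i/ (between /n/ and /s/): in an unstressed syllable, so rule 4 applies → [ə].
/s/ — between /i/ and /u/, between two vowels — surfaces as [z] (rule 1).
/u/ (between /s/ and /n/) is in the target of rule 4 but the environment (in an unstressed syllable) is not met → [u].
/n/ — between /u/ and /l/; rule 3 does not apply here → [n].
/l/ (between /n/ and /u/): rule 2 targets it, but not word-finally or immediately before a consonant → unchanged [l].
/u/ — word-final, in an unstressed syllable — surfaces as [ə] (rule 4).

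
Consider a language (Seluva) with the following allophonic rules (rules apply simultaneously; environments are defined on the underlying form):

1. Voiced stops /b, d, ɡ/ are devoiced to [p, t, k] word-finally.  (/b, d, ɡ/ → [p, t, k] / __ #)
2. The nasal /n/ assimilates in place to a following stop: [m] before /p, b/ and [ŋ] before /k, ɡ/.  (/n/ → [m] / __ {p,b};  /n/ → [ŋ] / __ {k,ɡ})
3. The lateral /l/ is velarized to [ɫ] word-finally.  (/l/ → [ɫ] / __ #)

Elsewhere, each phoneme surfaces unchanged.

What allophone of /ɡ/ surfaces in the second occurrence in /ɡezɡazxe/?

[ɡ]

/ɡ/ (between /z/ and /a/): rule 1 targets it, but not word-finally → unchanged [ɡ].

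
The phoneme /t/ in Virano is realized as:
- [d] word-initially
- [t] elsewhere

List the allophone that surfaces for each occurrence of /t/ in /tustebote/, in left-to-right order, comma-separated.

[d], [t], [t]

Occurrence 1 (position 1): word-initially → [d].
Occurrence 2 (position 4): no conditioning environment matches → elsewhere allophone [t].
Occurrence 3 (position 8): no conditioning environment matches → elsewhere allophone [t].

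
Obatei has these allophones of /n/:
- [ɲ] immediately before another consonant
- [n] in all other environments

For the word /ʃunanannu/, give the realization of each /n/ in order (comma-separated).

[n], [n], [ɲ], [n]

Occurrence 1 (position 3): no conditioning environment matches → elsewhere allophone [n].
Occurrence 2 (position 5): no conditioning environment matches → elsewhere allophone [n].
Occurrence 3 (position 7): immediately before another consonant → [ɲ].
Occurrence 4 (position 8): no conditioning environment matches → elsewhere allophone [n].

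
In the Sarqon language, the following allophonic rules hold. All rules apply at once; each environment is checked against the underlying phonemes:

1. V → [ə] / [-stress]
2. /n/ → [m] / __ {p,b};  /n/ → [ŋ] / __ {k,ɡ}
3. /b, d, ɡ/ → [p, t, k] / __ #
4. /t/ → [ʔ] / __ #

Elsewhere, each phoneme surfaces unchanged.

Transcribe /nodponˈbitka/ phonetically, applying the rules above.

/n/ — word-initial; rule 2 does not apply here → [n].
/o/ (between /n/ and /d/): in an unstressed syllable, so rule 1 applies → [ə].
/d/ (between /o/ and /p/) fails the environment for rule 3, so it stays [d].
/p/ (between /d/ and /o/): no rule targets it → [p].
/o/ (between /p/ and /n/) occurs in an unstressed syllable → [ə] by rule 1.
/n/ — between /o/ and /b/, before a labial or velar stop — surfaces as [m] (rule 2).
/b/ (between /n/ and /i/) is in the target of rule 3 but the environment (word-finally) is not met → [b].
/i/ — between /b/ and /t/; rule 1 does not apply here → [i].
/t/ (between /i/ and /k/) fails the environment for rule 4, so it stays [t].
/k/ (between /t/ and /a/) is unaffected → [k].
/a/ (word-final): in an unstressed syllable, so rule 1 applies → [ə].

[nədpəmˈbitkə]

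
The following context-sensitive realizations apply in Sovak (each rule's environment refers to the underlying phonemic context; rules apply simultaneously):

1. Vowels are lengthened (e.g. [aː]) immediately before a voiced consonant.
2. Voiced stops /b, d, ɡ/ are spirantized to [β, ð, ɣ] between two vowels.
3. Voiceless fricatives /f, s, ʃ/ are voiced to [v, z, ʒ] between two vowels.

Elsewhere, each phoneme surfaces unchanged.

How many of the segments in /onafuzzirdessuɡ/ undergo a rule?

Segments that undergo a rule: /o/ → [oː] (rule 1); /f/ → [v] (rule 3); /u/ → [uː] (rule 1); /i/ → [iː] (rule 1); /u/ → [uː] (rule 1).
All other segments surface unchanged.

5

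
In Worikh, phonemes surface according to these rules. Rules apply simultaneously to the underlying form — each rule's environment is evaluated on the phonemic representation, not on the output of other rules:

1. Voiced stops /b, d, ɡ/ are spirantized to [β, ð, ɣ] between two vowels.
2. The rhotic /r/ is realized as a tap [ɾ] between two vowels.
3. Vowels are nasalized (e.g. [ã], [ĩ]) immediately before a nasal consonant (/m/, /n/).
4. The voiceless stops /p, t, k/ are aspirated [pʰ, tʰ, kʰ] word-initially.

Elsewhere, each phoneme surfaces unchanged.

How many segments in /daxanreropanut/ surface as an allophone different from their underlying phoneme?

3

Segments that undergo a rule: /a/ → [ã] (rule 3); /r/ → [ɾ] (rule 2); /a/ → [ã] (rule 3).
All other segments surface unchanged.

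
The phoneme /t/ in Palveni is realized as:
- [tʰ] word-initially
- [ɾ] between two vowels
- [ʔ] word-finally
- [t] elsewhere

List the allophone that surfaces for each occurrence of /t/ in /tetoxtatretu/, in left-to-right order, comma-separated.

[tʰ], [ɾ], [t], [t], [ɾ]

Occurrence 1 (position 1): word-initially → [tʰ].
Occurrence 2 (position 3): between two vowels → [ɾ].
Occurrence 3 (position 6): no conditioning environment matches → elsewhere allophone [t].
Occurrence 4 (position 8): no conditioning environment matches → elsewhere allophone [t].
Occurrence 5 (position 11): between two vowels → [ɾ].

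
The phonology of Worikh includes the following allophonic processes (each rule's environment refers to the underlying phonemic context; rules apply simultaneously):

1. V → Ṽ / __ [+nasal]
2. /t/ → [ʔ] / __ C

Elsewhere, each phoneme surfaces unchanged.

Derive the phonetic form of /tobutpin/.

[tobuʔpĩn]

/t/ — word-initial; rule 2 does not apply here → [t].
/o/ (between /t/ and /b/) is in the target of rule 1 but the environment (before a nasal consonant) is not met → [o].
/b/ (between /o/ and /u/): no rule targets it → [b].
/u/ — between /b/ and /t/; rule 1 does not apply here → [u].
Rule 2 applies to /t/ (between /u/ and /p/: immediately before a consonant) → [ʔ].
/p/ (between /t/ and /i/) is unaffected → [p].
/i/ — between /p/ and /n/, before a nasal consonant — surfaces as [ĩ] (rule 1).
/n/ (word-final): no rule targets it → [n].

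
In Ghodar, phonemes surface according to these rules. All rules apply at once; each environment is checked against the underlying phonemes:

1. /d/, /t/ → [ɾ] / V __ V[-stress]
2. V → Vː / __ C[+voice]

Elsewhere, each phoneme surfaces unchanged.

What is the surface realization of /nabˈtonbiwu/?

[naːbˈtoːnbiːwu]

/n/ stays [n].
/a/ — between /n/ and /b/, before a voiced consonant — surfaces as [aː] (rule 2).
/b/ (between /a/ and /t/): no rule targets it → [b].
/t/ — between /b/ and /o/; rule 1 does not apply here → [t].
/o/ — between /t/ and /n/, before a voiced consonant — surfaces as [oː] (rule 2).
/n/ stays [n].
/b/ — not in any rule's target class → [b].
/i/ — between /b/ and /w/, before a voiced consonant — surfaces as [iː] (rule 2).
/w/ stays [w].
/u/ (word-final) fails the environment for rule 2, so it stays [u].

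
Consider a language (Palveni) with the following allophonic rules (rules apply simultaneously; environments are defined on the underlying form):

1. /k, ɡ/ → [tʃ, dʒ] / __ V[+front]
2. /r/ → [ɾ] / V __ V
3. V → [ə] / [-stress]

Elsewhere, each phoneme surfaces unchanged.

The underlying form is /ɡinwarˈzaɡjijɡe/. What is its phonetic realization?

[dʒənwərˈzaɡjəjdʒə]

/ɡ/ meets the environment for rule 1 (before a front vowel) → [dʒ].
/i/ (between /ɡ/ and /n/): in an unstressed syllable, so rule 3 applies → [ə].
/a/ (between /w/ and /r/): in an unstressed syllable, so rule 3 applies → [ə].
/r/ (between /a/ and /z/) is in the target of rule 2 but the environment (between two vowels) is not met → [r].
/a/ (between /z/ and /ɡ/): rule 3 targets it, but not in an unstressed syllable → unchanged [a].
/ɡ/ (between /a/ and /j/): rule 1 targets it, but not before a front vowel → unchanged [ɡ].
/i/ (between /j/ and /j/): in an unstressed syllable, so rule 3 applies → [ə].
/ɡ/ (between /j/ and /e/) occurs before a front vowel → [dʒ] by rule 1.
/e/ (word-final) occurs in an unstressed syllable → [ə] by rule 3.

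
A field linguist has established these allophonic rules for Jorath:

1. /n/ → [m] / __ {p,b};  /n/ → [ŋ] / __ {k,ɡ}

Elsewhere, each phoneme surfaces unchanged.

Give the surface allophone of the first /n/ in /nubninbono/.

/n/ (word-initial) is in the target of rule 1 but the environment (before a labial or velar stop) is not met → [n].

[n]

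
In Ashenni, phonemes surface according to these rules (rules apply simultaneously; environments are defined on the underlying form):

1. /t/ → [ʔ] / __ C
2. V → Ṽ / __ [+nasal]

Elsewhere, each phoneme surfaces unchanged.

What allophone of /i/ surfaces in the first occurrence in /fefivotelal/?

/i/ (between /f/ and /v/) is in the target of rule 2 but the environment (before a nasal consonant) is not met → [i].

[i]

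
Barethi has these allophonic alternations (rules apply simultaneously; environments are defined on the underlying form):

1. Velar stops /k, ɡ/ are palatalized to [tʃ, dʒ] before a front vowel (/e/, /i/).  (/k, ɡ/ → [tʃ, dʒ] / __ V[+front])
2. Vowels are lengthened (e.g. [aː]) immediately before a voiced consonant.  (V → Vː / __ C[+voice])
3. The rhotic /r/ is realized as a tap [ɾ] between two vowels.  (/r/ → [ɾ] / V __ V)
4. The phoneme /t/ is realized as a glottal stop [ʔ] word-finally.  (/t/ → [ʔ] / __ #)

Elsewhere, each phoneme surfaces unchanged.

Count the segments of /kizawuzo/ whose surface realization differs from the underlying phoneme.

4

Segments that undergo a rule: /k/ → [tʃ] (rule 1); /i/ → [iː] (rule 2); /a/ → [aː] (rule 2); /u/ → [uː] (rule 2).
All other segments surface unchanged.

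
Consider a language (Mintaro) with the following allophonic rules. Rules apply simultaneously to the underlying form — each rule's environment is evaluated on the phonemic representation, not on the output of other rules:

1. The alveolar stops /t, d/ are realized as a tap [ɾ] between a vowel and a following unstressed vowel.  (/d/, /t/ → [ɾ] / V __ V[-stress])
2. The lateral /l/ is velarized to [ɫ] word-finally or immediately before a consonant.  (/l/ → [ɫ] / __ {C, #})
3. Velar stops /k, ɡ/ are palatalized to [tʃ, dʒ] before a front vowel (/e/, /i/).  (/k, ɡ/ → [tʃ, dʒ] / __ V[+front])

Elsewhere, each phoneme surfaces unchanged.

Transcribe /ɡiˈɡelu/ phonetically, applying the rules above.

[dʒiˈdʒelu]

/ɡ/ meets the environment for rule 3 (before a front vowel) → [dʒ].
/i/ (between /ɡ/ and /ɡ/) is unaffected → [i].
/ɡ/ (between /i/ and /e/): before a front vowel, so rule 3 applies → [dʒ].
/e/ (between /ɡ/ and /l/) is unaffected → [e].
/l/ — between /e/ and /u/; rule 2 does not apply here → [l].
/u/ (word-final): no rule targets it → [u].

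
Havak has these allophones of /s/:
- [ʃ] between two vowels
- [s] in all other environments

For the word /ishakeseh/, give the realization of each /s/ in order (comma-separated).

[s], [ʃ]

Occurrence 1 (position 2): no conditioning environment matches → elsewhere allophone [s].
Occurrence 2 (position 7): between two vowels → [ʃ].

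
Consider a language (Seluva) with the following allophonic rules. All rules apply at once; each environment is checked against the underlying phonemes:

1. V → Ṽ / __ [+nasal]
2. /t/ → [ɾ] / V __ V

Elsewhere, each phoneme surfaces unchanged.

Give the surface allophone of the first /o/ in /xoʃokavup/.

/o/ (between /x/ and /ʃ/) fails the environment for rule 1, so it stays [o].

[o]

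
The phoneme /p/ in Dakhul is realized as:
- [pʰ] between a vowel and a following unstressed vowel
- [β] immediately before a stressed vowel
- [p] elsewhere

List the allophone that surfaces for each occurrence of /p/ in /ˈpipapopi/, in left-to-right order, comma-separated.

[β], [pʰ], [pʰ], [pʰ]

Occurrence 1 (position 1): immediately before a stressed vowel → [β].
Occurrence 2 (position 3): between a vowel and a following unstressed vowel → [pʰ].
Occurrence 3 (position 5): between a vowel and a following unstressed vowel → [pʰ].
Occurrence 4 (position 7): between a vowel and a following unstressed vowel → [pʰ].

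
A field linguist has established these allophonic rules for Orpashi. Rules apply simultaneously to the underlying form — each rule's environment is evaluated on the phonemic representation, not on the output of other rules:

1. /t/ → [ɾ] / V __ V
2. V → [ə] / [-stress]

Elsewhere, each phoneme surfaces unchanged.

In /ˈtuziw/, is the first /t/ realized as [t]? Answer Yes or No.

/t/ (word-initial) fails the environment for rule 1, so it stays [t].
The actual realization is [t], which matches [t].

Yes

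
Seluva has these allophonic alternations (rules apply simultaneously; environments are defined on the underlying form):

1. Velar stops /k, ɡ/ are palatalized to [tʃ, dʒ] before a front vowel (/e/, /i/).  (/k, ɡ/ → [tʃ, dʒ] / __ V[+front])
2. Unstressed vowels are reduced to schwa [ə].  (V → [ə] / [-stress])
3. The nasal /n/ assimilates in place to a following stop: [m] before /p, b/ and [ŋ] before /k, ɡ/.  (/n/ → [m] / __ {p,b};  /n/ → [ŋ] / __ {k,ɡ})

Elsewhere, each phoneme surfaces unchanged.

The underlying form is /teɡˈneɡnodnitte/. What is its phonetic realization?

/t/ (word-initial): no rule targets it → [t].
/e/ — between /t/ and /ɡ/, in an unstressed syllable — surfaces as [ə] (rule 2).
/ɡ/ (between /e/ and /n/) fails the environment for rule 1, so it stays [ɡ].
/n/ (between /ɡ/ and /e/): rule 3 targets it, but not before a labial or velar stop → unchanged [n].
/e/ (between /n/ and /ɡ/): rule 2 targets it, but not in an unstressed syllable → unchanged [e].
/ɡ/ (between /e/ and /n/) is in the target of rule 1 but the environment (before a front vowel) is not met → [ɡ].
/n/ — between /ɡ/ and /o/; rule 3 does not apply here → [n].
/o/ (between /n/ and /d/): in an unstressed syllable, so rule 2 applies → [ə].
/d/ (between /o/ and /n/): no rule targets it → [d].
/n/ (between /d/ and /i/) fails the environment for rule 3, so it stays [n].
/i/ — between /n/ and /t/, in an unstressed syllable — surfaces as [ə] (rule 2).
/t/ stays [t].
/t/ (between /t/ and /e/) is unaffected → [t].
Rule 2 applies to /e/ (word-final: in an unstressed syllable) → [ə].

[təɡˈneɡnədnəttə]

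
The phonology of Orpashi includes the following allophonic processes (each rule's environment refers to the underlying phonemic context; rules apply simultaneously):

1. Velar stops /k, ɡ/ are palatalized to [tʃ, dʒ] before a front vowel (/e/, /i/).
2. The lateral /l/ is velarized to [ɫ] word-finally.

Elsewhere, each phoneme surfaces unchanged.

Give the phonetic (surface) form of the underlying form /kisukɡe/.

[tʃisukdʒe]

/k/ (word-initial): before a front vowel, so rule 1 applies → [tʃ].
/i/ stays [i].
/s/ stays [s].
/u/ stays [u].
/k/ (between /u/ and /ɡ/): rule 1 targets it, but not before a front vowel → unchanged [k].
/ɡ/ — between /k/ and /e/, before a front vowel — surfaces as [dʒ] (rule 1).
/e/ stays [e].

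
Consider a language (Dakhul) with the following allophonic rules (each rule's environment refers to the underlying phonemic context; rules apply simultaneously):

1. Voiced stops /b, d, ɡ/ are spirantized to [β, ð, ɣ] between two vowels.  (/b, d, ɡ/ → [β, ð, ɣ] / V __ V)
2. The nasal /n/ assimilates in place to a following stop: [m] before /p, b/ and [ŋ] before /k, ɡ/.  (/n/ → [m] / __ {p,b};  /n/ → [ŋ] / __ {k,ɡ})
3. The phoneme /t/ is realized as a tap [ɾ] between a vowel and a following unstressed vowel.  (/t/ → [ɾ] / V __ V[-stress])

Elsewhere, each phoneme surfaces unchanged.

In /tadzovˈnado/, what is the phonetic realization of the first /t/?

/t/ (word-initial): rule 3 targets it, but not between a vowel and a following unstressed vowel → unchanged [t].

[t]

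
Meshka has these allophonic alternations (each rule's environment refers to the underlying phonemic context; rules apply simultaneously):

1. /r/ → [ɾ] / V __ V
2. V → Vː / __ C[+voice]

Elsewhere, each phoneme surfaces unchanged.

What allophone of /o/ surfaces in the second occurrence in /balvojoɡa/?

[oː]

/o/ (between /j/ and /ɡ/) occurs before a voiced consonant → [oː] by rule 2.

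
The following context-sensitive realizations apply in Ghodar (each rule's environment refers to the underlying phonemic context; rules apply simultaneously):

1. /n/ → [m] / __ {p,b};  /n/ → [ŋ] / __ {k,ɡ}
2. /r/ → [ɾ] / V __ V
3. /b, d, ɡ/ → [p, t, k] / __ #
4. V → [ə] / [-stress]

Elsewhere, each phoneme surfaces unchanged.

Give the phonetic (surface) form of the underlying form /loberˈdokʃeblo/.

/l/ (word-initial) is unaffected → [l].
/o/ (between /l/ and /b/) occurs in an unstressed syllable → [ə] by rule 4.
/b/ (between /o/ and /e/) fails the environment for rule 3, so it stays [b].
/e/ — between /b/ and /r/, in an unstressed syllable — surfaces as [ə] (rule 4).
/r/ (between /e/ and /d/) is in the target of rule 2 but the environment (between two vowels) is not met → [r].
/d/ (between /r/ and /o/): rule 3 targets it, but not word-finally → unchanged [d].
/o/ (between /d/ and /k/) is in the target of rule 4 but the environment (in an unstressed syllable) is not met → [o].
/k/ — not in any rule's target class → [k].
/ʃ/ (between /k/ and /e/) is unaffected → [ʃ].
/e/ meets the environment for rule 4 (in an unstressed syllable) → [ə].
/b/ — between /e/ and /l/; rule 3 does not apply here → [b].
/l/ (between /b/ and /o/): no rule targets it → [l].
/o/ (word-final) occurs in an unstressed syllable → [ə] by rule 4.

[ləbərˈdokʃəblə]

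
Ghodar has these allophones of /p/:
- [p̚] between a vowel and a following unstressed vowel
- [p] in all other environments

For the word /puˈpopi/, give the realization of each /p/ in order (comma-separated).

Occurrence 1 (position 1): no conditioning environment matches → elsewhere allophone [p].
Occurrence 2 (position 3): no conditioning environment matches → elsewhere allophone [p].
Occurrence 3 (position 5): between a vowel and a following unstressed vowel → [p̚].

[p], [p], [p̚]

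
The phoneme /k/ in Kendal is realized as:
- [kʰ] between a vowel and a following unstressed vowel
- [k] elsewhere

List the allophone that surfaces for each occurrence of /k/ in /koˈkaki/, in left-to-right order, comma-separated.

Occurrence 1 (position 1): no conditioning environment matches → elsewhere allophone [k].
Occurrence 2 (position 3): no conditioning environment matches → elsewhere allophone [k].
Occurrence 3 (position 5): between a vowel and a following unstressed vowel → [kʰ].

[k], [k], [kʰ]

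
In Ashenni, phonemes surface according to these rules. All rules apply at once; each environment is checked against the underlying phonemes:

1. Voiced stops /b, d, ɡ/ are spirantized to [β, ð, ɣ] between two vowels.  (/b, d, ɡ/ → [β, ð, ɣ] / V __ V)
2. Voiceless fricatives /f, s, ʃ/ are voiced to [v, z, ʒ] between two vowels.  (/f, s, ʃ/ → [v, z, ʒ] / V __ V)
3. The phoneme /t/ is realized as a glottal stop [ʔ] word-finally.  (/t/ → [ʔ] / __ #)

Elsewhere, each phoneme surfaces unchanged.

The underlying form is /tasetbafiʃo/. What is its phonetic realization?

/t/ — word-initial; rule 3 does not apply here → [t].
/a/ (between /t/ and /s/) is unaffected → [a].
/s/ (between /a/ and /e/) occurs between two vowels → [z] by rule 2.
/e/ (between /s/ and /t/): no rule targets it → [e].
/t/ (between /e/ and /b/) fails the environment for rule 3, so it stays [t].
/b/ (between /t/ and /a/) fails the environment for rule 1, so it stays [b].
/a/ (between /b/ and /f/) is unaffected → [a].
/f/ — between /a/ and /i/, between two vowels — surfaces as [v] (rule 2).
/i/ (between /f/ and /ʃ/) is unaffected → [i].
Rule 2 applies to /ʃ/ (between /i/ and /o/: between two vowels) → [ʒ].
/o/ (word-final) is unaffected → [o].

[tazetbaviʒo]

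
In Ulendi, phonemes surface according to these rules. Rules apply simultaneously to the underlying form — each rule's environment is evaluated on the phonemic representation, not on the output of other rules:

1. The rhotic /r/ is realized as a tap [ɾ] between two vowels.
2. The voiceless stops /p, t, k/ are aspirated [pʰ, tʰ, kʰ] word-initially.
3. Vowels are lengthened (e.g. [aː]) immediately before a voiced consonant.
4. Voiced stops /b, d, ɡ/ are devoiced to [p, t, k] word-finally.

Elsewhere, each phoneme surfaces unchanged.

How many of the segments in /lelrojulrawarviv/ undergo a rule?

Segments that undergo a rule: /e/ → [eː] (rule 3); /o/ → [oː] (rule 3); /u/ → [uː] (rule 3); /a/ → [aː] (rule 3); /a/ → [aː] (rule 3); /i/ → [iː] (rule 3).
All other segments surface unchanged.

6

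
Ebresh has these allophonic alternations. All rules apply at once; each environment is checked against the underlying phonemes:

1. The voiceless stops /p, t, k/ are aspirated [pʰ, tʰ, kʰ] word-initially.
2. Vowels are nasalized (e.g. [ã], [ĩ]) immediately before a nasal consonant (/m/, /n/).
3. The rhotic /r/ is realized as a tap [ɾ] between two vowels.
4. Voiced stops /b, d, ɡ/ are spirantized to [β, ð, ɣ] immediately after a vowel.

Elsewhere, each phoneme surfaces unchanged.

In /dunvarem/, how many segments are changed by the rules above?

3

Segments that undergo a rule: /u/ → [ũ] (rule 2); /r/ → [ɾ] (rule 3); /e/ → [ẽ] (rule 2).
All other segments surface unchanged.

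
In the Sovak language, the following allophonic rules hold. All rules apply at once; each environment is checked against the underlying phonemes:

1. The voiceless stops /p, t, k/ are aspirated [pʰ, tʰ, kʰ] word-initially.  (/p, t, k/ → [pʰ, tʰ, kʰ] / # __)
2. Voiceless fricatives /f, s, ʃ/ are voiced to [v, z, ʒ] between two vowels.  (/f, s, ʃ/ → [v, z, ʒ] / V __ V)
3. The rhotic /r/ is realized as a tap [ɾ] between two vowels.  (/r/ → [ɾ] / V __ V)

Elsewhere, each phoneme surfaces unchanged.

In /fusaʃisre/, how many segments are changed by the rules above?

Segments that undergo a rule: /s/ → [z] (rule 2); /ʃ/ → [ʒ] (rule 2).
All other segments surface unchanged.

2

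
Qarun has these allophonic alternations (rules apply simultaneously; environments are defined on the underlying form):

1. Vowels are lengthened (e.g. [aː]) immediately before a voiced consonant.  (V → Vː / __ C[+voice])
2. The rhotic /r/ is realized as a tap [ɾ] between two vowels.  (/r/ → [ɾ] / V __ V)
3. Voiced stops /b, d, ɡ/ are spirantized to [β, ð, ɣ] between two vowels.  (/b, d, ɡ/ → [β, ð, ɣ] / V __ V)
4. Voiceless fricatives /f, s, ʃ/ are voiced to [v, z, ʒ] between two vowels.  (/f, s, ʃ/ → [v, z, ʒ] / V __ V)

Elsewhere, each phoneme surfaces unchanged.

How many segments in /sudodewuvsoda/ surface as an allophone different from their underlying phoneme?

8

Segments that undergo a rule: /u/ → [uː] (rule 1); /d/ → [ð] (rule 3); /o/ → [oː] (rule 1); /d/ → [ð] (rule 3); /e/ → [eː] (rule 1); /u/ → [uː] (rule 1); /o/ → [oː] (rule 1); /d/ → [ð] (rule 3).
All other segments surface unchanged.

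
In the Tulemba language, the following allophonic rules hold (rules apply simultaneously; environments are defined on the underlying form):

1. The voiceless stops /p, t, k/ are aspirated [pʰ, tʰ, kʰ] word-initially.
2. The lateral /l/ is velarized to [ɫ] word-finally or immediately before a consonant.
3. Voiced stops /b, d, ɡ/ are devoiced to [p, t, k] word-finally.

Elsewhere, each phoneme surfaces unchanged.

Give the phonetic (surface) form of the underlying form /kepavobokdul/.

[kʰepavobokduɫ]

/k/ meets the environment for rule 1 (word-initially) → [kʰ].
/e/ — not in any rule's target class → [e].
/p/ (between /e/ and /a/) fails the environment for rule 1, so it stays [p].
/a/ stays [a].
/v/ (between /a/ and /o/) is unaffected → [v].
/o/ (between /v/ and /b/): no rule targets it → [o].
/b/ — between /o/ and /o/; rule 3 does not apply here → [b].
/o/ stays [o].
/k/ (between /o/ and /d/) is in the target of rule 1 but the environment (word-initially) is not met → [k].
/d/ (between /k/ and /u/) fails the environment for rule 3, so it stays [d].
/u/ (between /d/ and /l/) is unaffected → [u].
Rule 2 applies to /l/ (word-final: word-finally or immediately before a consonant) → [ɫ].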